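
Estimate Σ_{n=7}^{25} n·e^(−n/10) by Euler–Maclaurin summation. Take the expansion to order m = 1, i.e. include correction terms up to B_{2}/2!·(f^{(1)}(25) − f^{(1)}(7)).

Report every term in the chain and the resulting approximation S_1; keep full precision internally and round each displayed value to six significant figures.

∫_7^25 x·e^(−x/10) dx evaluates to 55.6898.
½[f(7) + f(25)] = ½[3.47610 + 2.05212] = 2.76411.
Integral + boundary = 58.4539.
Correction k=1: B_{2}/2! · (f^{(1)}(25) − f^{(1)}(7)) = 1/12 · (-0.123127 − 0.148976) = -0.0226753.

S_1 ≈ 58.4312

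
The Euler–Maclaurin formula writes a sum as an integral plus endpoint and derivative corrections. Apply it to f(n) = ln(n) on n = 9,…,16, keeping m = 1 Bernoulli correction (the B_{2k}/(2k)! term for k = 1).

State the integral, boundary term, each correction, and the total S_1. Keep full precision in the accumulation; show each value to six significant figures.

S_1 ≈ 20.0673

The integral term ∫_9^16 ln(x) dx = 17.5864.
½[f(9) + f(16)] = ½[2.19722 + 2.77259] = 2.48491.
Running total after boundary: 20.0713.
Correction k=1: B_{2}/2! · (f^{(1)}(16) − f^{(1)}(9)) = 1/12 · (0.0625000 − 0.111111) = -0.00405093.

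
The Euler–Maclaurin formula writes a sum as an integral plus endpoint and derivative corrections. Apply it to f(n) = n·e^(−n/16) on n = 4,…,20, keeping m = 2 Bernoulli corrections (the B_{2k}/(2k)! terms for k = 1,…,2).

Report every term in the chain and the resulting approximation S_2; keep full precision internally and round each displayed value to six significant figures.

The integral term ∫_4^20 x·e^(−x/16) dx = 84.1895.
Endpoint term: (f(4) + f(20))/2 = (3.11520 + 5.73010)/2 = 4.42265.
So far: 88.6121.
k=1: B_{2}/(2)! × [f^{(1)}(20) − f^{(1)}(4)] = 1/12 × (-0.0716262 − 0.584101) = -0.0546439.
Partial sum through k=1: 88.5575.
k=2: B_{4}/(4)! × [f^{(3)}(20) − f^{(3)}(4)] = −1/720 × (0.00195853 − 0.00836602) = 8.89930e-06.

S_2 ≈ 88.5575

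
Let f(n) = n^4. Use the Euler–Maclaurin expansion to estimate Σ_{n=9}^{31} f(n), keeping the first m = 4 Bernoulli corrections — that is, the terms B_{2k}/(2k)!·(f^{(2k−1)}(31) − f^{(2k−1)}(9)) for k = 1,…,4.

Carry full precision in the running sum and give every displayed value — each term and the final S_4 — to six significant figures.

S_4 ≈ 6.18875e+06

∫_9^31 x^4 dx evaluates to 5.71402e+06.
Endpoint term: (f(9) + f(31))/2 = (6561.00 + 923521)/2 = 465041.
Integral + boundary = 6.17906e+06.
Order-1 term: 1/12 · (119164 − 2916.00) = 9687.33.
After k=1: 6.18875e+06.
Order-2 term: −1/720 · (744.000 − 216.000) = -0.733333.
After k=2: 6.18875e+06.
Order-3 term: 1/30240 · (0.00000 − 0.00000) = 0.00000.
After k=3: 6.18875e+06.
Order-4 term: −1/1209600 · (0.00000 − 0.00000) = 0.00000.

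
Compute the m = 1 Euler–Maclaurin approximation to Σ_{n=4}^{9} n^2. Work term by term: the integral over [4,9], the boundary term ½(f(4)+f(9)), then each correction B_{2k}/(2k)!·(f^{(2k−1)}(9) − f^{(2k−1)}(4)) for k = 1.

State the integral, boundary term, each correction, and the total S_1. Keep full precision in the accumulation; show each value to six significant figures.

Integral: ∫_4^9 x^2 dx = 221.667.
Endpoint term: (f(4) + f(9))/2 = (16.0000 + 81.0000)/2 = 48.5000.
So far: 270.167.
Order-1 term: 1/12 · (18.0000 − 8.00000) = 0.833333.

S_1 ≈ 271.000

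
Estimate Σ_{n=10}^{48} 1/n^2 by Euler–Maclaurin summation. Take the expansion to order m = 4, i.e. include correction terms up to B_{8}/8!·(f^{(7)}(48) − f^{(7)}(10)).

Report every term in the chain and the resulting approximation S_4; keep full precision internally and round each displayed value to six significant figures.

S_4 ≈ 0.0845485

∫_10^48 1/x^2 dx evaluates to 0.0791667.
Endpoint term: (f(10) + f(48))/2 = (0.0100000 + 0.000434028)/2 = 0.00521701.
Running total after boundary: 0.0843837.
k=1: B_{2}/(2)! × [f^{(1)}(48) − f^{(1)}(10)] = 1/12 × (-1.80845e-05 − (-0.00200000)) = 0.000165160.
Running total after k=1: 0.0845488.
k=2: B_{4}/(4)! × [f^{(3)}(48) − f^{(3)}(10)] = −1/720 × (-9.41901e-08 − (-0.000240000)) = -3.33203e-07.
Running total after k=2: 0.0845485.
k=3: B_{6}/(6)! × [f^{(5)}(48) − f^{(5)}(10)] = 1/30240 × (-1.22643e-09 − (-7.20000e-05)) = 2.38091e-09.
Running total after k=3: 0.0845485.
k=4: B_{8}/(8)! × [f^{(7)}(48) − f^{(7)}(10)] = −1/1209600 × (-2.98091e-11 − (-4.03200e-05)) = -3.33333e-11.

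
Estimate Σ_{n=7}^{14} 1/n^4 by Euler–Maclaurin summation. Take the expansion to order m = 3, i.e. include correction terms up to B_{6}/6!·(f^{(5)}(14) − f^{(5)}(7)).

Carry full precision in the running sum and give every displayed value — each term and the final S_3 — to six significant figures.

S_3 ≈ 0.00109062

Integral: ∫_7^14 1/x^4 dx = 0.000850340.
Endpoint term: (f(7) + f(14))/2 = (0.000416493 + 2.60308e-05)/2 = 0.000221262.
Integral + boundary = 0.00107160.
k=1: B_{2}/(2)! × [f^{(1)}(14) − f^{(1)}(7)] = 1/12 × (-7.43738e-06 − (-0.000237996)) = 1.92132e-05.
After k=1: 0.00109082.
k=2: B_{4}/(4)! × [f^{(3)}(14) − f^{(3)}(7)] = −1/720 × (-1.13837e-06 − (-0.000145712)) = -2.00797e-07.
After k=2: 0.00109061.
k=3: B_{6}/(6)! × [f^{(5)}(14) − f^{(5)}(7)] = 1/30240 × (-3.25250e-07 − (-0.000166528)) = 5.49612e-09.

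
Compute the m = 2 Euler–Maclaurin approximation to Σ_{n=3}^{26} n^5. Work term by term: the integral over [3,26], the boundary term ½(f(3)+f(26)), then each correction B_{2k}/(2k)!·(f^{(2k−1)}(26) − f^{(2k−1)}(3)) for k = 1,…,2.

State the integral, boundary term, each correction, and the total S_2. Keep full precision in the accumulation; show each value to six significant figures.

S_2 ≈ 5.76170e+07

The integral term ∫_3^26 x^5 dx = 5.14858e+07.
½[f(3) + f(26)] = ½[243.000 + 1.18814e+07] = 5.94081e+06.
So far: 5.74267e+07.
k=1: B_{2}/(2)! × [f^{(1)}(26) − f^{(1)}(3)] = 1/12 × (2.28488e+06 − 405.000) = 190373.
After k=1: 5.76170e+07.
k=2: B_{4}/(4)! × [f^{(3)}(26) − f^{(3)}(3)] = −1/720 × (40560.0 − 540.000) = -55.5833.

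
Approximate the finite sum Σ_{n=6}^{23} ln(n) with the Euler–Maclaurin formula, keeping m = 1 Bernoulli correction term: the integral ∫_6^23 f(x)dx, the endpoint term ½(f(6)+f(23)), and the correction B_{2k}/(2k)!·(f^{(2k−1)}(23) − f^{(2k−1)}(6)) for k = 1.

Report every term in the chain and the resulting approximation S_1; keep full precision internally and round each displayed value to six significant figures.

∫_6^23 ln(x) dx evaluates to 44.3658.
Boundary: ½(f(6) + f(23)) = ½(1.79176 + 3.13549) = 2.46363.
Running total after boundary: 46.8294.
Correction k=1: B_{2}/2! · (f^{(1)}(23) − f^{(1)}(6)) = 1/12 · (0.0434783 − 0.166667) = -0.0102657.

S_1 ≈ 46.8192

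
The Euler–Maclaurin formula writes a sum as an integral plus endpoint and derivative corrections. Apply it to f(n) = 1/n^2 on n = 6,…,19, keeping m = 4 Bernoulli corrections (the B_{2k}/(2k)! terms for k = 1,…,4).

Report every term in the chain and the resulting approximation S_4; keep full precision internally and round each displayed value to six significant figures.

S_4 ≈ 0.130052

The integral term ∫_6^19 1/x^2 dx = 0.114035.
Endpoint term: (f(6) + f(19))/2 = (0.0277778 + 0.00277008)/2 = 0.0152739.
So far: 0.129309.
Correction k=1: B_{2}/2! · (f^{(1)}(19) − f^{(1)}(6)) = 1/12 · (-0.000291588 − (-0.00925926)) = 0.000747306.
After k=1: 0.130056.
Correction k=2: B_{4}/4! · (f^{(3)}(19) − f^{(3)}(6)) = −1/720 · (-9.69267e-06 − (-0.00308642)) = -4.27323e-06.
After k=2: 0.130052.
Correction k=3: B_{6}/6! · (f^{(5)}(19) − f^{(5)}(6)) = 1/30240 · (-8.05485e-07 − (-0.00257202)) = 8.50268e-08.
After k=3: 0.130052.
Correction k=4: B_{8}/8! · (f^{(7)}(19) − f^{(7)}(6)) = −1/1209600 · (-1.24951e-07 − (-0.00400091)) = -3.30753e-09.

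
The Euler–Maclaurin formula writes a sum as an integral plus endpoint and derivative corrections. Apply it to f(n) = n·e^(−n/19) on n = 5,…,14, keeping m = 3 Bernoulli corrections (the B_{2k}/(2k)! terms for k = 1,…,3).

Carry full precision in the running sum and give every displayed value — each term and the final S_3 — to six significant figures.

S_3 ≈ 55.6296

Integral: ∫_5^14 x·e^(−x/19) dx = 50.3944.
Boundary: ½(f(5) + f(14)) = ½(3.84310 + 6.70072) = 5.27191.
So far: 55.6663.
Correction k=1: B_{2}/2! · (f^{(1)}(14) − f^{(1)}(5)) = 1/12 · (0.125953 − 0.566352) = -0.0366999.
Partial sum through k=1: 55.6296.
Correction k=2: B_{4}/4! · (f^{(3)}(14) − f^{(3)}(5)) = −1/720 · (0.00300055 − 0.00582713) = 3.92580e-06.
Partial sum through k=2: 55.6296.
Correction k=3: B_{6}/6! · (f^{(5)}(14) − f^{(5)}(5)) = 1/30240 · (1.56571e-05 − 2.79374e-05) = -4.06097e-10.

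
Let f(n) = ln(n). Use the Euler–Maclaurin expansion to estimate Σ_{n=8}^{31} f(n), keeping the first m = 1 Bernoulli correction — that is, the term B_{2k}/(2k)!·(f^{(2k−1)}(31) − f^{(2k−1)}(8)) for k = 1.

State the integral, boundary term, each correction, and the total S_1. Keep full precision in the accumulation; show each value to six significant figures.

S_1 ≈ 69.5671

Integral: ∫_8^31 ln(x) dx = 66.8181.
Endpoint term: (f(8) + f(31))/2 = (2.07944 + 3.43399)/2 = 2.75671.
Running total after boundary: 69.5748.
k=1: B_{2}/(2)! × [f^{(1)}(31) − f^{(1)}(8)] = 1/12 × (0.0322581 − 0.125000) = -0.00772849.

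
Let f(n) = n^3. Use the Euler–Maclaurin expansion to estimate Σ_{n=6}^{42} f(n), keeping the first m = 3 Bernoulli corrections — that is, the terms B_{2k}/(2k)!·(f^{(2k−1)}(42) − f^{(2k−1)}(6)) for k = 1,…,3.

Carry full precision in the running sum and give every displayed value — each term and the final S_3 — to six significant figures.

S_3 ≈ 815184

The integral term ∫_6^42 x^3 dx = 777600.
Endpoint term: (f(6) + f(42))/2 = (216.000 + 74088.0)/2 = 37152.0.
Running total after boundary: 814752.
Order-1 term: 1/12 · (5292.00 − 108.000) = 432.000.
After k=1: 815184.
Order-2 term: −1/720 · (6.00000 − 6.00000) = 0.00000.
After k=2: 815184.
Order-3 term: 1/30240 · (0.00000 − 0.00000) = 0.00000.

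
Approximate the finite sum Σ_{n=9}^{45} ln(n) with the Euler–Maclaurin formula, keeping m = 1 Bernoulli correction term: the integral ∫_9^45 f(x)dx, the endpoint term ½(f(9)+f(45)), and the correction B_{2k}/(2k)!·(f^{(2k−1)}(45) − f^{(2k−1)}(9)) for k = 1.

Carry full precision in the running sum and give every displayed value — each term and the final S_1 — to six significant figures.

S_1 ≈ 118.519

The integral term ∫_9^45 ln(x) dx = 115.525.
Endpoint term: (f(9) + f(45))/2 = (2.19722 + 3.80666)/2 = 3.00194.
Running total after boundary: 118.527.
Order-1 term: 1/12 · (0.0222222 − 0.111111) = -0.00740741.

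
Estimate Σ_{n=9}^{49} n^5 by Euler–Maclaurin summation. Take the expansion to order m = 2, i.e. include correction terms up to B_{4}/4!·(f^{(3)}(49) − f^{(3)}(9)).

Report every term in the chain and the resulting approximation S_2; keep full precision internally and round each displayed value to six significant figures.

∫_9^49 x^5 dx evaluates to 2.30679e+09.
½[f(9) + f(49)] = ½[59049.0 + 2.82475e+08] = 1.41267e+08.
Integral + boundary = 2.44806e+09.
k=1: B_{2}/(2)! × [f^{(1)}(49) − f^{(1)}(9)] = 1/12 × (2.88240e+07 − 32805.0) = 2.39927e+06.
Running total after k=1: 2.45046e+09.
k=2: B_{4}/(4)! × [f^{(3)}(49) − f^{(3)}(9)] = −1/720 × (144060 − 4860.00) = -193.333.

S_2 ≈ 2.45046e+09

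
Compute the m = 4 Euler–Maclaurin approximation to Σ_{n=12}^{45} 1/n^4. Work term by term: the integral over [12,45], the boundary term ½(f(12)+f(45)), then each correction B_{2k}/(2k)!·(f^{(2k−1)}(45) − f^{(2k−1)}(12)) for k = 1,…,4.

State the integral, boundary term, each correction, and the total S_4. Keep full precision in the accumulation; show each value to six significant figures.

The integral term ∫_12^45 1/x^4 dx = 0.000189243.
½[f(12) + f(45)] = ½[4.82253e-05 + 2.43865e-07] = 2.42346e-05.
So far: 0.000213478.
k=1: B_{2}/(2)! × [f^{(1)}(45) − f^{(1)}(12)] = 1/12 × (-2.16769e-08 − (-1.60751e-05)) = 1.33779e-06.
Running total after k=1: 0.000214816.
k=2: B_{4}/(4)! × [f^{(3)}(45) − f^{(3)}(12)] = −1/720 × (-3.21139e-10 − (-3.34898e-06)) = -4.65091e-09.
Running total after k=2: 0.000214811.
k=3: B_{6}/(6)! × [f^{(5)}(45) − f^{(5)}(12)] = 1/30240 × (-8.88089e-12 − (-1.30238e-06)) = 4.30679e-11.
Running total after k=3: 0.000214811.
k=4: B_{8}/(8)! × [f^{(7)}(45) − f^{(7)}(12)] = −1/1209600 × (-3.94706e-13 − (-8.13988e-07)) = -6.72940e-13.

S_4 ≈ 0.000214811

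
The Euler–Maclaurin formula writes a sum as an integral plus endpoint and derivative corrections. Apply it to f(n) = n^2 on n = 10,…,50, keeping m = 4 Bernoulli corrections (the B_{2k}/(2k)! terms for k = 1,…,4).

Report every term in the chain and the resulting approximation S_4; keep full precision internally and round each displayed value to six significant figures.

S_4 ≈ 42640.0

The integral term ∫_10^50 x^2 dx = 41333.3.
Endpoint term: (f(10) + f(50))/2 = (100.000 + 2500.00)/2 = 1300.00.
So far: 42633.3.
k=1: B_{2}/(2)! × [f^{(1)}(50) − f^{(1)}(10)] = 1/12 × (100.000 − 20.0000) = 6.66667.
Partial sum through k=1: 42640.0.
k=2: B_{4}/(4)! × [f^{(3)}(50) − f^{(3)}(10)] = −1/720 × (0.00000 − 0.00000) = 0.00000.
Partial sum through k=2: 42640.0.
k=3: B_{6}/(6)! × [f^{(5)}(50) − f^{(5)}(10)] = 1/30240 × (0.00000 − 0.00000) = 0.00000.
Partial sum through k=3: 42640.0.
k=4: B_{8}/(8)! × [f^{(7)}(50) − f^{(7)}(10)] = −1/1209600 × (0.00000 − 0.00000) = 0.00000.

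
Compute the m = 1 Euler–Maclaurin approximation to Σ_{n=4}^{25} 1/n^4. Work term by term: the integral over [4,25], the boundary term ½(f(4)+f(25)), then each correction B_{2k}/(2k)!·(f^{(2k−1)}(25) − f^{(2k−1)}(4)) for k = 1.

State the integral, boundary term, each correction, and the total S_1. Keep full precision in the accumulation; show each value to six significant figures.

S_1 ≈ 0.00746689

The integral term ∫_4^25 1/x^4 dx = 0.00518700.
½[f(4) + f(25)] = ½[0.00390625 + 2.56000e-06] = 0.00195441.
So far: 0.00714140.
Correction k=1: B_{2}/2! · (f^{(1)}(25) − f^{(1)}(4)) = 1/12 · (-4.09600e-07 − (-0.00390625)) = 0.000325487.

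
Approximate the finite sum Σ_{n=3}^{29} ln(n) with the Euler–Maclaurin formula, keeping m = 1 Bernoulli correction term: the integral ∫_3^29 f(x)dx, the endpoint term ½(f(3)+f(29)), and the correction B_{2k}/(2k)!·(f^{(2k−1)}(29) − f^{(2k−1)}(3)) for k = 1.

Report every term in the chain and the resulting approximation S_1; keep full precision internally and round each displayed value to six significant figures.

S_1 ≈ 70.5638

The integral term ∫_3^29 ln(x) dx = 68.3557.
Boundary: ½(f(3) + f(29)) = ½(1.09861 + 3.36730) = 2.23295.
Integral + boundary = 70.5887.
Correction k=1: B_{2}/2! · (f^{(1)}(29) − f^{(1)}(3)) = 1/12 · (0.0344828 − 0.333333) = -0.0249042.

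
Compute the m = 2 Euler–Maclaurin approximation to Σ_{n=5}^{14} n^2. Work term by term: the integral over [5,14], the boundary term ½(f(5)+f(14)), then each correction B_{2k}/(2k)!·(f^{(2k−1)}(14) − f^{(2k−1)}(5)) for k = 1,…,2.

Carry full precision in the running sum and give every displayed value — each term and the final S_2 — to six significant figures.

Integral: ∫_5^14 x^2 dx = 873.000.
Endpoint term: (f(5) + f(14))/2 = (25.0000 + 196.000)/2 = 110.500.
So far: 983.500.
Order-1 term: 1/12 · (28.0000 − 10.0000) = 1.50000.
Running total after k=1: 985.000.
Order-2 term: −1/720 · (0.00000 − 0.00000) = 0.00000.

S_2 ≈ 985.000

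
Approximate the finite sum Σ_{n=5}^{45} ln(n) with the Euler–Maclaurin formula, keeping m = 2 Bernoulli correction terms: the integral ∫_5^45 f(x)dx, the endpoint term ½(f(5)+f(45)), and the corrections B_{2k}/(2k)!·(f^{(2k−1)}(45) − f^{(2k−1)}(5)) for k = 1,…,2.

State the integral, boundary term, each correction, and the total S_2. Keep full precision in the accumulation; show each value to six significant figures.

Integral: ∫_5^45 ln(x) dx = 123.253.
Boundary: ½(f(5) + f(45)) = ½(1.60944 + 3.80666) = 2.70805.
So far: 125.961.
k=1: B_{2}/(2)! × [f^{(1)}(45) − f^{(1)}(5)] = 1/12 × (0.0222222 − 0.200000) = -0.0148148.
Partial sum through k=1: 125.946.
k=2: B_{4}/(4)! × [f^{(3)}(45) − f^{(3)}(5)] = −1/720 × (2.19479e-05 − 0.0160000) = 2.21917e-05.

S_2 ≈ 125.946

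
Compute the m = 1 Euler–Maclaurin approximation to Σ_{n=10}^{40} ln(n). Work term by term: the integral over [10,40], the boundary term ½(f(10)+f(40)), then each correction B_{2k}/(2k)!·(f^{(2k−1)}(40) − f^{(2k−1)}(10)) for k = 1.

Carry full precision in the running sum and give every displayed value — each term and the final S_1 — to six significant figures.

The integral term ∫_10^40 ln(x) dx = 94.5293.
Endpoint term: (f(10) + f(40))/2 = (2.30259 + 3.68888)/2 = 2.99573.
Running total after boundary: 97.5251.
Correction k=1: B_{2}/2! · (f^{(1)}(40) − f^{(1)}(10)) = 1/12 · (0.0250000 − 0.100000) = -0.00625000.

S_1 ≈ 97.5188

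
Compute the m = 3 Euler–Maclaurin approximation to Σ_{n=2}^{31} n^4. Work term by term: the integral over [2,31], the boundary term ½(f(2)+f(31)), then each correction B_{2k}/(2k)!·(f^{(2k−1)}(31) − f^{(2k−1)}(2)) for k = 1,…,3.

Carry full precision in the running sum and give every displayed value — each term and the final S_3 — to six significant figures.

S_3 ≈ 6.19752e+06

∫_2^31 x^4 dx evaluates to 5.72582e+06.
Boundary: ½(f(2) + f(31)) = ½(16.0000 + 923521) = 461768.
Running total after boundary: 6.18759e+06.
k=1: B_{2}/(2)! × [f^{(1)}(31) − f^{(1)}(2)] = 1/12 × (119164 − 32.0000) = 9927.67.
Partial sum through k=1: 6.19752e+06.
k=2: B_{4}/(4)! × [f^{(3)}(31) − f^{(3)}(2)] = −1/720 × (744.000 − 48.0000) = -0.966667.
Partial sum through k=2: 6.19752e+06.
k=3: B_{6}/(6)! × [f^{(5)}(31) − f^{(5)}(2)] = 1/30240 × (0.00000 − 0.00000) = 0.00000.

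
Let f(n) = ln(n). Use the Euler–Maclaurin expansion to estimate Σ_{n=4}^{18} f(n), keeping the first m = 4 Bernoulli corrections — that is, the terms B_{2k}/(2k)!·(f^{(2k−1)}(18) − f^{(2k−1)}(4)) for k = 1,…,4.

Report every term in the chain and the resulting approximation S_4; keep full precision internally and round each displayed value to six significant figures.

S_4 ≈ 34.6037

∫_4^18 ln(x) dx evaluates to 32.4815.
½[f(4) + f(18)] = ½[1.38629 + 2.89037] = 2.13833.
Integral + boundary = 34.6198.
k=1: B_{2}/(2)! × [f^{(1)}(18) − f^{(1)}(4)] = 1/12 × (0.0555556 − 0.250000) = -0.0162037.
Partial sum through k=1: 34.6036.
k=2: B_{4}/(4)! × [f^{(3)}(18) − f^{(3)}(4)] = −1/720 × (0.000342936 − 0.0312500) = 4.29265e-05.
Partial sum through k=2: 34.6037.
k=3: B_{6}/(6)! × [f^{(5)}(18) − f^{(5)}(4)] = 1/30240 × (1.27013e-05 − 0.0234375) = -7.74630e-07.
Partial sum through k=3: 34.6037.
k=4: B_{8}/(8)! × [f^{(7)}(18) − f^{(7)}(4)] = −1/1209600 × (1.17605e-06 − 0.0439453) = 3.63295e-08.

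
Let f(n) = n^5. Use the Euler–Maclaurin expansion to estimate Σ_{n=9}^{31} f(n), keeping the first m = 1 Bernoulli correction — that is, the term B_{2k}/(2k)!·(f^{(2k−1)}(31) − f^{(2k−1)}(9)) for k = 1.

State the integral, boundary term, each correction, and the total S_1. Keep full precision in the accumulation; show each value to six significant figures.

Integral: ∫_9^31 x^5 dx = 1.47829e+08.
½[f(9) + f(31)] = ½[59049.0 + 2.86292e+07] = 1.43441e+07.
Integral + boundary = 1.62173e+08.
k=1: B_{2}/(2)! × [f^{(1)}(31) − f^{(1)}(9)] = 1/12 × (4.61760e+06 − 32805.0) = 382067.

S_1 ≈ 1.62555e+08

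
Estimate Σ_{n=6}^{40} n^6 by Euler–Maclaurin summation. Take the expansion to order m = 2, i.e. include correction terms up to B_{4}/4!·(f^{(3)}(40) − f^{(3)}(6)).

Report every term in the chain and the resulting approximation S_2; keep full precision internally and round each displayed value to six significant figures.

S_2 ≈ 2.55049e+10

The integral term ∫_6^40 x^6 dx = 2.34057e+10.
Boundary: ½(f(6) + f(40)) = ½(46656.0 + 4.09600e+09) = 2.04802e+09.
So far: 2.54537e+10.
Order-1 term: 1/12 · (6.14400e+08 − 46656.0) = 5.11961e+07.
After k=1: 2.55049e+10.
Order-2 term: −1/720 · (7.68000e+06 − 25920.0) = -10630.7.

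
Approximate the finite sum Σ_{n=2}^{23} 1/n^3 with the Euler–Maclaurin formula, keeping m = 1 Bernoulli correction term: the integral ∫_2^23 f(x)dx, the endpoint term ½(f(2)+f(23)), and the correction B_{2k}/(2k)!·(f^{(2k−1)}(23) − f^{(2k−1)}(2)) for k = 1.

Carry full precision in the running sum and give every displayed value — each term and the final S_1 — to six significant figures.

The integral term ∫_2^23 1/x^3 dx = 0.124055.
Endpoint term: (f(2) + f(23))/2 = (0.125000 + 8.21895e-05)/2 = 0.0625411.
Running total after boundary: 0.186596.
Order-1 term: 1/12 · (-1.07204e-05 − (-0.187500)) = 0.0156241.

S_1 ≈ 0.202220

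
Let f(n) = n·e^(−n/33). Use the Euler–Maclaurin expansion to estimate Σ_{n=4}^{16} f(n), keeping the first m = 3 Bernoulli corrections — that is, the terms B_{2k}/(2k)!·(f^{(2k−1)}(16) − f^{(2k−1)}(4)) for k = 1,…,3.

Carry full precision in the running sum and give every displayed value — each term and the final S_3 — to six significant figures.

∫_4^16 x·e^(−x/33) dx evaluates to 85.8848.
Boundary: ½(f(4) + f(16)) = ½(3.54338 + 9.85265) = 6.69802.
Integral + boundary = 92.5828.
Order-1 term: 1/12 · (0.317225 − 0.778471) = -0.0384371.
After k=1: 92.5444.
Order-2 term: −1/720 · (0.00142223 − 0.00234175) = 1.27711e-06.
After k=2: 92.5444.
Order-3 term: 1/30240 · (2.34450e-06 − 3.64430e-06) = -4.29830e-11.

S_3 ≈ 92.5444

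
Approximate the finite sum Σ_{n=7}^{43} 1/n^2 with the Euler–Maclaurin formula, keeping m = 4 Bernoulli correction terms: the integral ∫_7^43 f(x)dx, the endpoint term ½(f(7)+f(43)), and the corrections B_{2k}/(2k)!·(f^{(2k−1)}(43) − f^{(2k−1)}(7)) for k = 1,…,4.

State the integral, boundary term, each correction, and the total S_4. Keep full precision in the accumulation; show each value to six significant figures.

∫_7^43 1/x^2 dx evaluates to 0.119601.
Endpoint term: (f(7) + f(43))/2 = (0.0204082 + 0.000540833)/2 = 0.0104745.
Integral + boundary = 0.130076.
Order-1 term: 1/12 · (-2.51550e-05 − (-0.00583090)) = 0.000483812.
After k=1: 0.130560.
Order-2 term: −1/720 · (-1.63256e-07 − (-0.00142798)) = -1.98307e-06.
After k=2: 0.130558.
Order-3 term: 1/30240 · (-2.64883e-09 − (-0.000874271)) = 2.89110e-08.
After k=3: 0.130558.
Order-4 term: −1/1209600 · (-8.02240e-11 − (-0.000999167)) = -8.26031e-10.

S_4 ≈ 0.130558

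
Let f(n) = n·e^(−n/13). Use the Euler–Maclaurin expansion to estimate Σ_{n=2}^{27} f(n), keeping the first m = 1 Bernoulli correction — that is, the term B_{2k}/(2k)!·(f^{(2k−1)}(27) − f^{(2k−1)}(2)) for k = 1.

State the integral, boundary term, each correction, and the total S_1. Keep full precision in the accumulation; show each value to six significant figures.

S_1 ≈ 104.507

∫_2^27 x·e^(−x/13) dx evaluates to 102.030.
Boundary: ½(f(2) + f(27)) = ½(1.71481 + 3.38351) = 2.54916.
So far: 104.579.
Correction k=1: B_{2}/2! · (f^{(1)}(27) − f^{(1)}(2)) = 1/12 · (-0.134955 − 0.725496) = -0.0717042.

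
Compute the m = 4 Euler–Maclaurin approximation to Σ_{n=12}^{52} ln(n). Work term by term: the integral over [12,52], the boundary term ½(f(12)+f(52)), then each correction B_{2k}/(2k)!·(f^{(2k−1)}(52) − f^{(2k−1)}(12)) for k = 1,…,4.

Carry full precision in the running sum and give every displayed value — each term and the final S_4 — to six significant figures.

The integral term ∫_12^52 ln(x) dx = 135.646.
Boundary: ½(f(12) + f(52)) = ½(2.48491 + 3.95124) = 3.21808.
Integral + boundary = 138.864.
k=1: B_{2}/(2)! × [f^{(1)}(52) − f^{(1)}(12)] = 1/12 × (0.0192308 − 0.0833333) = -0.00534188.
After k=1: 138.859.
k=2: B_{4}/(4)! × [f^{(3)}(52) − f^{(3)}(12)] = −1/720 × (1.42239e-05 − 0.00115741) = 1.58775e-06.
After k=2: 138.859.
k=3: B_{6}/(6)! × [f^{(5)}(52) − f^{(5)}(12)] = 1/30240 × (6.31240e-08 − 9.64506e-05) = -3.18742e-09.
After k=3: 138.859.
k=4: B_{8}/(8)! × [f^{(7)}(52) − f^{(7)}(12)] = −1/1209600 × (7.00340e-10 − 2.00939e-05) = 1.66114e-11.

S_4 ≈ 138.859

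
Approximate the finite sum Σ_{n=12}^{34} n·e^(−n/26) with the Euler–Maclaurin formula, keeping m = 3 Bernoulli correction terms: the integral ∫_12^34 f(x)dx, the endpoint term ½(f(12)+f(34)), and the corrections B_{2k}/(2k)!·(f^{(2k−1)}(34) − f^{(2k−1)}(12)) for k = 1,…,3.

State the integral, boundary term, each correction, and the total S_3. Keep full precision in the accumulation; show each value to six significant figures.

The integral term ∫_12^34 x·e^(−x/26) dx = 200.858.
Boundary: ½(f(12) + f(34)) = ½(7.56376 + 9.19508) = 8.37942.
Integral + boundary = 209.237.
Order-1 term: 1/12 · (-0.0832134 − 0.339399) = -0.0352177.
Partial sum through k=1: 209.202.
Order-2 term: −1/720 · (0.000677032 − 0.00236690) = 2.34704e-06.
Partial sum through k=2: 209.202.
Order-3 term: 1/30240 · (2.18515e-06 − 6.25996e-06) = -1.34749e-10.

S_3 ≈ 209.202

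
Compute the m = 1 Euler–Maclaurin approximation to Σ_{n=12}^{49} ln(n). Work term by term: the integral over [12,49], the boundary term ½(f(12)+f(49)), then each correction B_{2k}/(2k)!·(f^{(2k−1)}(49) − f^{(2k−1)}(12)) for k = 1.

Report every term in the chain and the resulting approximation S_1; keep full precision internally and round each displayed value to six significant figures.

The integral term ∫_12^49 ln(x) dx = 123.880.
Endpoint term: (f(12) + f(49))/2 = (2.48491 + 3.89182)/2 = 3.18836.
Integral + boundary = 127.069.
Order-1 term: 1/12 · (0.0204082 − 0.0833333) = -0.00524376.

S_1 ≈ 127.063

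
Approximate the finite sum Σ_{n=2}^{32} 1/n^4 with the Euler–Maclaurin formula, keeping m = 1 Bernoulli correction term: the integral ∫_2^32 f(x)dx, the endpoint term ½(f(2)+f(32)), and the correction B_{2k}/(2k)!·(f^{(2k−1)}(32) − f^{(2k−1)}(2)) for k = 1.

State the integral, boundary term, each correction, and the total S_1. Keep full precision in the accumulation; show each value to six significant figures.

Integral: ∫_2^32 1/x^4 dx = 0.0416565.
Endpoint term: (f(2) + f(32))/2 = (0.0625000 + 9.53674e-07)/2 = 0.0312505.
Running total after boundary: 0.0729070.
Order-1 term: 1/12 · (-1.19209e-07 − (-0.125000)) = 0.0104167.

S_1 ≈ 0.0833236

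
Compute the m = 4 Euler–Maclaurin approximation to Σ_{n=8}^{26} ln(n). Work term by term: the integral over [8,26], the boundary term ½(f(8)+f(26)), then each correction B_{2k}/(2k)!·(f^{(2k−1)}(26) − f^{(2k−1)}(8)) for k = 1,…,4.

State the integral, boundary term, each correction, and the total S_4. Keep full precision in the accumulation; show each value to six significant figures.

∫_8^26 ln(x) dx evaluates to 50.0750.
Boundary: ½(f(8) + f(26)) = ½(2.07944 + 3.25810) = 2.66877.
Running total after boundary: 52.7437.
Order-1 term: 1/12 · (0.0384615 − 0.125000) = -0.00721154.
Partial sum through k=1: 52.7365.
Order-2 term: −1/720 · (0.000113792 − 0.00390625) = 5.26730e-06.
Partial sum through k=2: 52.7365.
Order-3 term: 1/30240 · (2.01997e-06 − 0.000732422) = -2.41535e-08.
Partial sum through k=3: 52.7365.
Order-4 term: −1/1209600 · (8.96436e-08 − 0.000343323) = 2.83758e-10.

S_4 ≈ 52.7365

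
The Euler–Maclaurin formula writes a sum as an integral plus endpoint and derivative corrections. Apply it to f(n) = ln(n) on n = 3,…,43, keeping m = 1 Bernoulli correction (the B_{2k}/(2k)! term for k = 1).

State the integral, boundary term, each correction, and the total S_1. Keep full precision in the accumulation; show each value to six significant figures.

The integral term ∫_3^43 ln(x) dx = 118.436.
½[f(3) + f(43)] = ½[1.09861 + 3.76120] = 2.42991.
Running total after boundary: 120.866.
Correction k=1: B_{2}/2! · (f^{(1)}(43) − f^{(1)}(3)) = 1/12 · (0.0232558 − 0.333333) = -0.0258398.

S_1 ≈ 120.840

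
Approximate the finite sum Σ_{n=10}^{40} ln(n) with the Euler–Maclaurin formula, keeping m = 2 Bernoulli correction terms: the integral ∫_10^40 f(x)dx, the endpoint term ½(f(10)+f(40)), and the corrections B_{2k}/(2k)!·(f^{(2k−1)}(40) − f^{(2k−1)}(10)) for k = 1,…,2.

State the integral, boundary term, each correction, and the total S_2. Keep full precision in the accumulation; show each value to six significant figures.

Integral: ∫_10^40 ln(x) dx = 94.5293.
½[f(10) + f(40)] = ½[2.30259 + 3.68888] = 2.99573.
So far: 97.5251.
k=1: B_{2}/(2)! × [f^{(1)}(40) − f^{(1)}(10)] = 1/12 × (0.0250000 − 0.100000) = -0.00625000.
After k=1: 97.5188.
k=2: B_{4}/(4)! × [f^{(3)}(40) − f^{(3)}(10)] = −1/720 × (3.12500e-05 − 0.00200000) = 2.73437e-06.

S_2 ≈ 97.5188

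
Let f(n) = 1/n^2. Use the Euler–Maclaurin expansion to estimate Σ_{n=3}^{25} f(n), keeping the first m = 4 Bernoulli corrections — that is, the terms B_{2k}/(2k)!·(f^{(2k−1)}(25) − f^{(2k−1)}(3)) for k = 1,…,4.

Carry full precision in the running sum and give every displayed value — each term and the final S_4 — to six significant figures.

S_4 ≈ 0.355723

The integral term ∫_3^25 1/x^2 dx = 0.293333.
Endpoint term: (f(3) + f(25))/2 = (0.111111 + 0.00160000)/2 = 0.0563556.
Integral + boundary = 0.349689.
k=1: B_{2}/(2)! × [f^{(1)}(25) − f^{(1)}(3)] = 1/12 × (-0.000128000 − (-0.0740741)) = 0.00616217.
Partial sum through k=1: 0.355851.
k=2: B_{4}/(4)! × [f^{(3)}(25) − f^{(3)}(3)] = −1/720 × (-2.45760e-06 − (-0.0987654)) = -0.000137171.
Partial sum through k=2: 0.355714.
k=3: B_{6}/(6)! × [f^{(5)}(25) − f^{(5)}(3)] = 1/30240 × (-1.17965e-07 − (-0.329218)) = 1.08868e-05.
Partial sum through k=3: 0.355725.
k=4: B_{8}/(8)! × [f^{(7)}(25) − f^{(7)}(3)] = −1/1209600 × (-1.05696e-08 − (-2.04847)) = -1.69351e-06.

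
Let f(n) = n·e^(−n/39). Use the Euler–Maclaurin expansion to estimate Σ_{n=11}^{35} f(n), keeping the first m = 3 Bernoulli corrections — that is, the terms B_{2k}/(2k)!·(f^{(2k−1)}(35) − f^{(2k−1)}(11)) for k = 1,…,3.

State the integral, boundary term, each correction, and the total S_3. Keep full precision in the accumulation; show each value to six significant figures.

S_3 ≈ 305.626

∫_11^35 x·e^(−x/39) dx evaluates to 294.386.
Boundary: ½(f(11) + f(35)) = ½(8.29659 + 14.2665) = 11.2815.
So far: 305.667.
k=1: B_{2}/(2)! × [f^{(1)}(35) − f^{(1)}(11)] = 1/12 × (0.0418065 − 0.541502) = -0.0416413.
Partial sum through k=1: 305.626.
k=2: B_{4}/(4)! × [f^{(3)}(35) − f^{(3)}(11)] = −1/720 × (0.000563467 − 0.00134778) = 1.08932e-06.
Partial sum through k=2: 305.626.
k=3: B_{6}/(6)! × [f^{(5)}(35) − f^{(5)}(11)] = 1/30240 × (7.22846e-07 − 1.53816e-06) = -2.69615e-11.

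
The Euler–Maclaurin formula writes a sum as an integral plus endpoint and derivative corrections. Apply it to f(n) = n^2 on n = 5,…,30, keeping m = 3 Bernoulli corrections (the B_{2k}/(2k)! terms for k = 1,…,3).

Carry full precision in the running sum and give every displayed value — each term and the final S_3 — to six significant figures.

The integral term ∫_5^30 x^2 dx = 8958.33.
Endpoint term: (f(5) + f(30))/2 = (25.0000 + 900.000)/2 = 462.500.
Integral + boundary = 9420.83.
Correction k=1: B_{2}/2! · (f^{(1)}(30) − f^{(1)}(5)) = 1/12 · (60.0000 − 10.0000) = 4.16667.
After k=1: 9425.00.
Correction k=2: B_{4}/4! · (f^{(3)}(30) − f^{(3)}(5)) = −1/720 · (0.00000 − 0.00000) = 0.00000.
After k=2: 9425.00.
Correction k=3: B_{6}/6! · (f^{(5)}(30) − f^{(5)}(5)) = 1/30240 · (0.00000 − 0.00000) = 0.00000.

S_3 ≈ 9425.00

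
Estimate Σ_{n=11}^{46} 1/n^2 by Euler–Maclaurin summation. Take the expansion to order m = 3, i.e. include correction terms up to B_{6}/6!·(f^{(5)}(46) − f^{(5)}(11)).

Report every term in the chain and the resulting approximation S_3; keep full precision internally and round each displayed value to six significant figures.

S_3 ≈ 0.0736618

∫_11^46 1/x^2 dx evaluates to 0.0691700.
Endpoint term: (f(11) + f(46))/2 = (0.00826446 + 0.000472590)/2 = 0.00436853.
Running total after boundary: 0.0735385.
Correction k=1: B_{2}/2! · (f^{(1)}(46) − f^{(1)}(11)) = 1/12 · (-2.05474e-05 − (-0.00150263)) = 0.000123507.
Partial sum through k=1: 0.0736620.
Correction k=2: B_{4}/4! · (f^{(3)}(46) − f^{(3)}(11)) = −1/720 · (-1.16526e-07 − (-0.000149021)) = -2.06812e-07.
Partial sum through k=2: 0.0736618.
Correction k=3: B_{6}/6! · (f^{(5)}(46) − f^{(5)}(11)) = 1/30240 · (-1.65207e-09 − (-3.69474e-05)) = 1.22175e-09.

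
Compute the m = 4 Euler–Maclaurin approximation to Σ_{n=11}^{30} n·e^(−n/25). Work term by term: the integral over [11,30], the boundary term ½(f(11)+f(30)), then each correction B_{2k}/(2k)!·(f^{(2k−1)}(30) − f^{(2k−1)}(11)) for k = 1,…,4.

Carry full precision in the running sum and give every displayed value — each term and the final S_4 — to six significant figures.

Integral: ∫_11^30 x·e^(−x/25) dx = 165.491.
½[f(11) + f(30)] = ½[7.08440 + 9.03583] = 8.06011.
So far: 173.551.
Order-1 term: 1/12 · (-0.0602388 − 0.360660) = -0.0350749.
Partial sum through k=1: 173.516.
Order-2 term: −1/720 · (0.000867439 − 0.00263797) = 2.45907e-06.
Partial sum through k=2: 173.516.
Order-3 term: 1/30240 · (2.93002e-06 − 7.51822e-06) = -1.51726e-10.
Partial sum through k=3: 173.516.
Order-4 term: −1/1209600 · (7.15541e-09 − 1.73051e-08) = 8.39095e-15.

S_4 ≈ 173.516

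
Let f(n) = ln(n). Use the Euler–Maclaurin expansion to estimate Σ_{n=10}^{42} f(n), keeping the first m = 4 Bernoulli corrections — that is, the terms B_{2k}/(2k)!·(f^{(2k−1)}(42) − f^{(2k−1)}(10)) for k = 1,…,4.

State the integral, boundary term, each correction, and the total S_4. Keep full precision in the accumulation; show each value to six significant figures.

S_4 ≈ 104.970

Integral: ∫_10^42 ln(x) dx = 101.956.
Boundary: ½(f(10) + f(42)) = ½(2.30259 + 3.73767) = 3.02013.
So far: 104.976.
Correction k=1: B_{2}/2! · (f^{(1)}(42) − f^{(1)}(10)) = 1/12 · (0.0238095 − 0.100000) = -0.00634921.
Running total after k=1: 104.970.
Correction k=2: B_{4}/4! · (f^{(3)}(42) − f^{(3)}(10)) = −1/720 · (2.69949e-05 − 0.00200000) = 2.74028e-06.
Running total after k=2: 104.970.
Correction k=3: B_{6}/6! · (f^{(5)}(42) − f^{(5)}(10)) = 1/30240 · (1.83639e-07 − 0.000240000) = -7.93044e-09.
Running total after k=3: 104.970.
Correction k=4: B_{8}/8! · (f^{(7)}(42) − f^{(7)}(10)) = −1/1209600 · (3.12311e-09 − 7.20000e-05) = 5.95212e-11.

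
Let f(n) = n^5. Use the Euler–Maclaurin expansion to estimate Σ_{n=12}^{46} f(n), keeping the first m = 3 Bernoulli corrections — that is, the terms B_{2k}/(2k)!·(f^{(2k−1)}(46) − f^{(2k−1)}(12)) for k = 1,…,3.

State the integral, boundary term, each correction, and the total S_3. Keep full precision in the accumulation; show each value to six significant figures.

The integral term ∫_12^46 x^5 dx = 1.57855e+09.
Boundary: ½(f(12) + f(46)) = ½(248832 + 2.05963e+08) = 1.03106e+08.
So far: 1.68166e+09.
Correction k=1: B_{2}/2! · (f^{(1)}(46) − f^{(1)}(12)) = 1/12 · (2.23873e+07 − 103680) = 1.85697e+06.
Partial sum through k=1: 1.68351e+09.
Correction k=2: B_{4}/4! · (f^{(3)}(46) − f^{(3)}(12)) = −1/720 · (126960 − 8640.00) = -164.333.
Partial sum through k=2: 1.68351e+09.
Correction k=3: B_{6}/6! · (f^{(5)}(46) − f^{(5)}(12)) = 1/30240 · (120.000 − 120.000) = 0.00000.

S_3 ≈ 1.68351e+09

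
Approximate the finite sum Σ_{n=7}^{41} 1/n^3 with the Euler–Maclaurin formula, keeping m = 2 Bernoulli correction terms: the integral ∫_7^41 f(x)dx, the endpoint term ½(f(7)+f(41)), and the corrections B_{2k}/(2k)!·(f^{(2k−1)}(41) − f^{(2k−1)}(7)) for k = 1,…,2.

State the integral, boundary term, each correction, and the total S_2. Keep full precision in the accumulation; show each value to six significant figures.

S_2 ≈ 0.0114749

∫_7^41 1/x^3 dx evaluates to 0.00990664.
½[f(7) + f(41)] = ½[0.00291545 + 1.45094e-05] = 0.00146498.
Running total after boundary: 0.0113716.
Order-1 term: 1/12 · (-1.06166e-06 − (-0.00124948)) = 0.000104035.
Partial sum through k=1: 0.0114757.
Order-2 term: −1/720 · (-1.26313e-08 − (-0.000509992)) = -7.08304e-07.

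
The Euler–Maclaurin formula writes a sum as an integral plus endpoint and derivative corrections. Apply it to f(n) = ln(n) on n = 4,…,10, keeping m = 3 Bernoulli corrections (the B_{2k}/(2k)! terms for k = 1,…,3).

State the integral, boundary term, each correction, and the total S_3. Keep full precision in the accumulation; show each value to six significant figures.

S_3 ≈ 13.3127

The integral term ∫_4^10 ln(x) dx = 11.4807.
Endpoint term: (f(4) + f(10))/2 = (1.38629 + 2.30259)/2 = 1.84444.
So far: 13.3251.
Correction k=1: B_{2}/2! · (f^{(1)}(10) − f^{(1)}(4)) = 1/12 · (0.100000 − 0.250000) = -0.0125000.
Running total after k=1: 13.3126.
Correction k=2: B_{4}/4! · (f^{(3)}(10) − f^{(3)}(4)) = −1/720 · (0.00200000 − 0.0312500) = 4.06250e-05.
Running total after k=2: 13.3127.
Correction k=3: B_{6}/6! · (f^{(5)}(10) − f^{(5)}(4)) = 1/30240 · (0.000240000 − 0.0234375) = -7.67113e-07.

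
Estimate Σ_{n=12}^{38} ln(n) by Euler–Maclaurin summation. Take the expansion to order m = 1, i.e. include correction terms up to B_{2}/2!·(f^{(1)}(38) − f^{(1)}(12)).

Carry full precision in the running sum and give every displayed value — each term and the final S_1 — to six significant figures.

S_1 ≈ 85.4659

The integral term ∫_12^38 ln(x) dx = 82.4094.
½[f(12) + f(38)] = ½[2.48491 + 3.63759] = 3.06125.
So far: 85.4706.
Correction k=1: B_{2}/2! · (f^{(1)}(38) − f^{(1)}(12)) = 1/12 · (0.0263158 − 0.0833333) = -0.00475146.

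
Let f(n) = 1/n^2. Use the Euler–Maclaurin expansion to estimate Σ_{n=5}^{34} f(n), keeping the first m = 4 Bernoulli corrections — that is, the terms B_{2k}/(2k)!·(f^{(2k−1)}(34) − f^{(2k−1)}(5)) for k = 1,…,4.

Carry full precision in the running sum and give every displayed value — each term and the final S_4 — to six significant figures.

S_4 ≈ 0.192339

The integral term ∫_5^34 1/x^2 dx = 0.170588.
Endpoint term: (f(5) + f(34))/2 = (0.0400000 + 0.000865052)/2 = 0.0204325.
Integral + boundary = 0.191021.
k=1: B_{2}/(2)! × [f^{(1)}(34) − f^{(1)}(5)] = 1/12 × (-5.08854e-05 − (-0.0160000)) = 0.00132909.
After k=1: 0.192350.
k=2: B_{4}/(4)! × [f^{(3)}(34) − f^{(3)}(5)] = −1/720 × (-5.28222e-07 − (-0.00768000)) = -1.06659e-05.
After k=2: 0.192339.
k=3: B_{6}/(6)! × [f^{(5)}(34) − f^{(5)}(5)] = 1/30240 × (-1.37082e-08 − (-0.00921600)) = 3.04761e-07.
After k=3: 0.192339.
k=4: B_{8}/(8)! × [f^{(7)}(34) − f^{(7)}(5)] = −1/1209600 × (-6.64065e-10 − (-0.0206438)) = -1.70667e-08.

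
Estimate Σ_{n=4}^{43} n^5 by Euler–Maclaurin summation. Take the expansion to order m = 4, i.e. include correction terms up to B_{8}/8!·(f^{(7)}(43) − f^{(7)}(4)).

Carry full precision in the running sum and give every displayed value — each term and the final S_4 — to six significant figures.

S_4 ≈ 1.12849e+09

∫_4^43 x^5 dx evaluates to 1.05356e+09.
Endpoint term: (f(4) + f(43))/2 = (1024.00 + 1.47008e+08)/2 = 7.35047e+07.
Running total after boundary: 1.12706e+09.
Order-1 term: 1/12 · (1.70940e+07 − 1280.00) = 1.42439e+06.
Partial sum through k=1: 1.12849e+09.
Order-2 term: −1/720 · (110940 − 960.000) = -152.750.
Partial sum through k=2: 1.12849e+09.
Order-3 term: 1/30240 · (120.000 − 120.000) = 0.00000.
Partial sum through k=3: 1.12849e+09.
Order-4 term: −1/1209600 · (0.00000 − 0.00000) = 0.00000.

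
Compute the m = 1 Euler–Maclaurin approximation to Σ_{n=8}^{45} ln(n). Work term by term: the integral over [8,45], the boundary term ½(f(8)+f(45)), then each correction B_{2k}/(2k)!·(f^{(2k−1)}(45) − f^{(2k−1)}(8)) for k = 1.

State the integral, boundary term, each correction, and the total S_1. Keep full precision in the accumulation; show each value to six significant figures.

S_1 ≈ 120.599

∫_8^45 ln(x) dx evaluates to 117.664.
Endpoint term: (f(8) + f(45))/2 = (2.07944 + 3.80666)/2 = 2.94305.
So far: 120.607.
Correction k=1: B_{2}/2! · (f^{(1)}(45) − f^{(1)}(8)) = 1/12 · (0.0222222 − 0.125000) = -0.00856481.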